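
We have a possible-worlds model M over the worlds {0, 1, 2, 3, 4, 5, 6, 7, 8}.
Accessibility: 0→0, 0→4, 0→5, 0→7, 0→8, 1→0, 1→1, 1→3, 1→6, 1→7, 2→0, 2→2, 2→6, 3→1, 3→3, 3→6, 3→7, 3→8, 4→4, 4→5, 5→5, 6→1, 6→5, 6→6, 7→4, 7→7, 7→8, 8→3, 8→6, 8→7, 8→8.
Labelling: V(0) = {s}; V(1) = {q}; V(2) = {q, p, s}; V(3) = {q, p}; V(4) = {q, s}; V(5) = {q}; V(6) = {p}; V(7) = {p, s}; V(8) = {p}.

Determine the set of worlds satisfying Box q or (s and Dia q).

0, 2, 4, 5, 7

Let φ = Box q or (s and Dia q). Evaluate φ at each world:
  0 (successors {0, 4, 5, 7, 8}): φ is true.
  1 (successors {0, 1, 3, 6, 7}): φ is false.
  2 (successors {0, 2, 6}): φ is true.
  3 (successors {1, 3, 6, 7, 8}): φ is false.
  4 (successors {4, 5}): φ is true.
  5 (successors {5}): φ is true.
  6 (successors {1, 5, 6}): φ is false.
  7 (successors {4, 7, 8}): φ is true.
  8 (successors {3, 6, 7, 8}): φ is false.
For instance, at 5:
  At 5: Box q is true, s and Dia q is false, so Box q or (s and Dia q) is true.
    At 5: Box q requires q at every successor {5}.
      At 5: q is true.
    So Box q is true at 5.
    At 5: s is false, Dia q is true, so s and Dia q is false.
      At 5: Dia q requires q at some successor in {5}.
        q holds at 5, so Dia q is true at 5.
Satisfying worlds: {0, 2, 4, 5, 7}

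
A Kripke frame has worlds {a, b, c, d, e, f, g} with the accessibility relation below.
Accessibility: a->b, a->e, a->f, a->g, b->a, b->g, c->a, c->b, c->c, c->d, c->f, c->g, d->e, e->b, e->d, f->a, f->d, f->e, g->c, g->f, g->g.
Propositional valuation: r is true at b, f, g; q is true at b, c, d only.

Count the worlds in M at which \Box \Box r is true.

0

Let φ = \Box \Box r. Evaluate φ at each world:
  a (successors {b, e, f, g}): φ is false.
  b (successors {a, g}): φ is false.
  c (successors {a, b, c, d, f, g}): φ is false.
  d (successors {e}): φ is false.
  e (successors {b, d}): φ is false.
  f (successors {a, d, e}): φ is false.
  g (successors {c, f, g}): φ is false.
For instance, at a:
  At a: \Box \Box r requires \Box r at every successor {b, e, f, g}.
    \Box r fails at b, so \Box \Box r is false at a.
      At b: \Box r requires r at every successor {a, g}.
        r fails at a, so \Box r is false at b.
Satisfying worlds: none.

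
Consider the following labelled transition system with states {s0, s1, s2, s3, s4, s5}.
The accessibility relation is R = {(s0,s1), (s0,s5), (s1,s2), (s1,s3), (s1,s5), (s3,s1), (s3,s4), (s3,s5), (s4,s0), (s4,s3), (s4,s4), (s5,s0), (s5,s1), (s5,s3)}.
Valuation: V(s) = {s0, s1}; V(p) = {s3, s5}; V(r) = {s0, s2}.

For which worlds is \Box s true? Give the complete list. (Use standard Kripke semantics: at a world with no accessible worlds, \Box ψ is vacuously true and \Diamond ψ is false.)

s2

Let φ = \Box s. Evaluate φ at each world:
  s0 (successors {s1, s5}): φ is false.
  s1 (successors {s2, s3, s5}): φ is false.
  s2 (successors ∅): φ is true.
  s3 (successors {s1, s4, s5}): φ is false.
  s4 (successors {s0, s3, s4}): φ is false.
  s5 (successors {s0, s1, s3}): φ is false.
For instance, at s3:
  At s3: \Box s requires s at every successor {s1, s4, s5}.
    s fails at s4, so \Box s is false at s3.
Satisfying worlds: {s2}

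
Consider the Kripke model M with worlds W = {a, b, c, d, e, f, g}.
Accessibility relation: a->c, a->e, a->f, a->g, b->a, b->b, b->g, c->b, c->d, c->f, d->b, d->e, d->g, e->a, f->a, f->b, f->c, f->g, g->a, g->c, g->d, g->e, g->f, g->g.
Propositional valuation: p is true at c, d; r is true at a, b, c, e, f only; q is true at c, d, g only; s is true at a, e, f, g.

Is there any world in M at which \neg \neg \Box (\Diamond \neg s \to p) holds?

Recall that \Box ψ holds at a world iff ψ holds at every accessible world, and \Diamond ψ holds iff ψ holds at some accessible world.
Let φ = \neg \neg \Box (\Diamond \neg s \to p). Evaluate φ at each world:
  a (successors {c, e, f, g}): φ is false.
  b (successors {a, b, g}): φ is false.
  c (successors {b, d, f}): φ is false.
  d (successors {b, e, g}): φ is false.
  e (successors {a}): φ is false.
  f (successors {a, b, c, g}): φ is false.
  g (successors {a, c, d, e, f, g}): φ is false.
For instance, at g:
  At g: \neg \Box (\Diamond \neg s \to p) is true, so \neg \neg \Box (\Diamond \neg s \to p) is false.
    At g: \Box (\Diamond \neg s \to p) is false, so \neg \Box (\Diamond \neg s \to p) is true.
      At g: \Box (\Diamond \neg s \to p) requires \Diamond \neg s \to p at every successor {a, c, d, e, f, g}.
        \Diamond \neg s \to p fails at a, so \Box (\Diamond \neg s \to p) is false at g.

No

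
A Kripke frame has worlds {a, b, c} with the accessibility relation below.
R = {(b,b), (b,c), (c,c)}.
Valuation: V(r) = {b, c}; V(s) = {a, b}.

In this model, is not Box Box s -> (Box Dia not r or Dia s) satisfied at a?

Yes

Recall that Box ψ holds at a world iff ψ holds at every accessible world, and Dia ψ holds iff ψ holds at some accessible world.
At a: not Box Box s is false, Box Dia not r or Dia s is true, so not Box Box s -> (Box Dia not r or Dia s) is true.
  At a: Box Box s is true, so not Box Box s is false.
    At a: no accessible worlds, so Box Box s holds vacuously.
  At a: Box Dia not r is true, Dia s is false, so Box Dia not r or Dia s is true.
    At a: no accessible worlds, so Box Dia not r holds vacuously.
    At a: no accessible worlds, so Dia s is false.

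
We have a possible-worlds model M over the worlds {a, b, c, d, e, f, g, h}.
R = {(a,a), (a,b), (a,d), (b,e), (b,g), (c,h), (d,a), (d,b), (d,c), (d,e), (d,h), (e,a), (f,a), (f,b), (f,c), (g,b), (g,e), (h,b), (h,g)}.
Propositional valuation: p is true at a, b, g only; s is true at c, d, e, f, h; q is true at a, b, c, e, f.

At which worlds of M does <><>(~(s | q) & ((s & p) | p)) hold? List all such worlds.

a, c, d, f, g, h

Recall that <>ψ holds at a world iff ψ holds at some accessible world.
Let φ = <><>(~(s | q) & ((s & p) | p)). Evaluate φ at each world:
  a (successors {a, b, d}): φ is true.
  b (successors {e, g}): φ is false.
  c (successors {h}): φ is true.
  d (successors {a, b, c, e, h}): φ is true.
  e (successors {a}): φ is false.
  f (successors {a, b, c}): φ is true.
  g (successors {b, e}): φ is true.
  h (successors {b, g}): φ is true.
For instance, at b:
  At b: <><>(~(s | q) & ((s & p) | p)) requires <>(~(s | q) & ((s & p) | p)) at some successor in {e, g}.
    At e: <>(~(s | q) & ((s & p) | p)) is false.
    At g: <>(~(s | q) & ((s & p) | p)) is false.
  So <><>(~(s | q) & ((s & p) | p)) is false at b.
Satisfying worlds: {a, c, d, f, g, h}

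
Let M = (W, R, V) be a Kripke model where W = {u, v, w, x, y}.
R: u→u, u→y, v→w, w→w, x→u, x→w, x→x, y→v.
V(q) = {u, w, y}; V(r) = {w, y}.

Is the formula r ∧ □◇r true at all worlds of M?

No

Let φ = r ∧ □◇r. Evaluate φ at each world:
  u (successors {u, y}): φ is false.
  v (successors {w}): φ is false.
  w (successors {w}): φ is true.
  x (successors {u, w, x}): φ is false.
  y (successors {v}): φ is true.
Detail at u (counterexample):
  At u: r is false, □◇r is false, so r ∧ □◇r is false.
    At u: □◇r requires ◇r at every successor {u, y}.
      ◇r fails at y, so □◇r is false at u.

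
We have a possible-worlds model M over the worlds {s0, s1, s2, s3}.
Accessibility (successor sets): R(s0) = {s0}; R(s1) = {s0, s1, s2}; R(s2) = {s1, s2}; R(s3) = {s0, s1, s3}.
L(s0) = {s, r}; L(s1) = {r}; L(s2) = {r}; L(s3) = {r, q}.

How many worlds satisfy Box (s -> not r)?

Let φ = Box (s -> not r). Evaluate φ at each world:
  s0 (successors {s0}): φ is false.
  s1 (successors {s0, s1, s2}): φ is false.
  s2 (successors {s1, s2}): φ is true.
  s3 (successors {s0, s1, s3}): φ is false.
For instance, at s2:
  At s2: Box (s -> not r) requires s -> not r at every successor {s1, s2}.
    At s1: s -> not r is true.
    At s2: s -> not r is true.
  So Box (s -> not r) is true at s2.
Satisfying worlds: {s2}

1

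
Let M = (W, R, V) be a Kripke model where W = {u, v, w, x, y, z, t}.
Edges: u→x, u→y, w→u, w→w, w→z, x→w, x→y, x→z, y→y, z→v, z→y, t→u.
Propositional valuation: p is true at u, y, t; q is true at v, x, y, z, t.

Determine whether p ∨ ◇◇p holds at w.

Yes

Recall that ◇ψ holds at a world iff ψ holds at some accessible world.
At w: p is false, ◇◇p is true, so p ∨ ◇◇p is true.
  At w: ◇◇p requires ◇p at some successor in {u, w, z}.
    ◇p holds at u, so ◇◇p is true at w.
      At u: ◇p requires p at some successor in {x, y}.
        p holds at y, so ◇p is true at u.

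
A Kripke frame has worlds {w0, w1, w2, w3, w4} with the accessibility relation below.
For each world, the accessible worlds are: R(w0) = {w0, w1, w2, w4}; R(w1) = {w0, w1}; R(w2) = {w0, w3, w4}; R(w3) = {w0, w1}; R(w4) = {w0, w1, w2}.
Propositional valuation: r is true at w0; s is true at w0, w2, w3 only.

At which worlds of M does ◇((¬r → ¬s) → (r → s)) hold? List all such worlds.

Let φ = ◇((¬r → ¬s) → (r → s)). Evaluate φ at each world:
  w0 (successors {w0, w1, w2, w4}): φ is true.
  w1 (successors {w0, w1}): φ is true.
  w2 (successors {w0, w3, w4}): φ is true.
  w3 (successors {w0, w1}): φ is true.
  w4 (successors {w0, w1, w2}): φ is true.
For instance, at w3:
  At w3: ◇((¬r → ¬s) → (r → s)) requires (¬r → ¬s) → (r → s) at some successor in {w0, w1}.
    (¬r → ¬s) → (r → s) holds at w0, so ◇((¬r → ¬s) → (r → s)) is true at w3.
Satisfying worlds: {w0, w1, w2, w3, w4}

w0, w1, w2, w3, w4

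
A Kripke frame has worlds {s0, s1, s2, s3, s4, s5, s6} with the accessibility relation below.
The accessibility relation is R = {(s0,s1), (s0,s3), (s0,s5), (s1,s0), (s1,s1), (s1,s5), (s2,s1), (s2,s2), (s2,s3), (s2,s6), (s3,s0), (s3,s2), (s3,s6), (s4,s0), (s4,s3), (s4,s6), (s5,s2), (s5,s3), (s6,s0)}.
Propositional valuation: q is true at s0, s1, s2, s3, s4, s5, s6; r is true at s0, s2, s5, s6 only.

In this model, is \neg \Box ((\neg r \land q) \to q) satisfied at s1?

At s1: \Box ((\neg r \land q) \to q) is true, so \neg \Box ((\neg r \land q) \to q) is false.
  At s1: \Box ((\neg r \land q) \to q) requires (\neg r \land q) \to q at every successor {s0, s1, s5}.
    At s0: (\neg r \land q) \to q is true.
    At s1: (\neg r \land q) \to q is true.
    At s5: (\neg r \land q) \to q is true.
  So \Box ((\neg r \land q) \to q) is true at s1.

No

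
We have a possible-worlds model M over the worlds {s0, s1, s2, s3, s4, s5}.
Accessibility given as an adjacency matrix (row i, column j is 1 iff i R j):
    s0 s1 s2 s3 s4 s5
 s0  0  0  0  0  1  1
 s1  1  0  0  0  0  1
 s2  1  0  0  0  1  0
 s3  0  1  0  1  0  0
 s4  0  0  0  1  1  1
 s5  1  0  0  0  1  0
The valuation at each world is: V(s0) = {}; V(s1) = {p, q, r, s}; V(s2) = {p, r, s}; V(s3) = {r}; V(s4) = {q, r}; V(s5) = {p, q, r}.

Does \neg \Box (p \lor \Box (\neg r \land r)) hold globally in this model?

Let φ = \neg \Box (p \lor \Box (\neg r \land r)). Evaluate φ at each world:
  s0 (successors {s4, s5}): φ is true.
  s1 (successors {s0, s5}): φ is true.
  s2 (successors {s0, s4}): φ is true.
  s3 (successors {s1, s3}): φ is true.
  s4 (successors {s3, s4, s5}): φ is true.
  s5 (successors {s0, s4}): φ is true.
For instance, at s2:
  At s2: \Box (p \lor \Box (\neg r \land r)) is false, so \neg \Box (p \lor \Box (\neg r \land r)) is true.
    At s2: \Box (p \lor \Box (\neg r \land r)) requires p \lor \Box (\neg r \land r) at every successor {s0, s4}.
      p \lor \Box (\neg r \land r) fails at s0, so \Box (p \lor \Box (\neg r \land r)) is false at s2.

Yes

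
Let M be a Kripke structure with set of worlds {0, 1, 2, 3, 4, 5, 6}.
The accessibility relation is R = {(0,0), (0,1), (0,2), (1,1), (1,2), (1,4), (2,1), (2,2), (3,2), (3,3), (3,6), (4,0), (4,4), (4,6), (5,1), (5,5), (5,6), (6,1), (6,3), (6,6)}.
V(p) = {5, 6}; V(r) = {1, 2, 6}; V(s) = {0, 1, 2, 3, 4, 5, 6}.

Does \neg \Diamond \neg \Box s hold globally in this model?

Yes

Let φ = \neg \Diamond \neg \Box s. Evaluate φ at each world:
  0 (successors {0, 1, 2}): φ is true.
  1 (successors {1, 2, 4}): φ is true.
  2 (successors {1, 2}): φ is true.
  3 (successors {2, 3, 6}): φ is true.
  4 (successors {0, 4, 6}): φ is true.
  5 (successors {1, 5, 6}): φ is true.
  6 (successors {1, 3, 6}): φ is true.
For instance, at 1:
  At 1: \Diamond \neg \Box s is false, so \neg \Diamond \neg \Box s is true.
    At 1: \Diamond \neg \Box s requires \neg \Box s at some successor in {1, 2, 4}.
      At 1: \neg \Box s is false.
      At 2: \neg \Box s is false.
      At 4: \neg \Box s is false.
    So \Diamond \neg \Box s is false at 1.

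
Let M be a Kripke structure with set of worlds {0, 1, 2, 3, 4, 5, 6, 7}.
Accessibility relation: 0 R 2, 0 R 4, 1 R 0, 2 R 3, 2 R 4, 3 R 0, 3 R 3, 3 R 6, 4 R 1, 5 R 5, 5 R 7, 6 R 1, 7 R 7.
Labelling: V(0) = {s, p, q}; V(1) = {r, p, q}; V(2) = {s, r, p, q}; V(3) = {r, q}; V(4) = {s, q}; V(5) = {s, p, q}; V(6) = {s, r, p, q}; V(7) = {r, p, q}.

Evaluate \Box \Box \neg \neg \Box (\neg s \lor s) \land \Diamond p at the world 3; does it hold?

Yes

At 3: \Box \Box \neg \neg \Box (\neg s \lor s) is true, \Diamond p is true, so \Box \Box \neg \neg \Box (\neg s \lor s) \land \Diamond p is true.
  At 3: \Box \Box \neg \neg \Box (\neg s \lor s) requires \Box \neg \neg \Box (\neg s \lor s) at every successor {0, 3, 6}.
      At 0: \Box \neg \neg \Box (\neg s \lor s) requires \neg \neg \Box (\neg s \lor s) at every successor {2, 4}.
        At 2: \neg \neg \Box (\neg s \lor s) is true.
        At 4: \neg \neg \Box (\neg s \lor s) is true.
      So \Box \neg \neg \Box (\neg s \lor s) is true at 0.
      At 3: \Box \neg \neg \Box (\neg s \lor s) requires \neg \neg \Box (\neg s \lor s) at every successor {0, 3, 6}.
        At 0: \neg \neg \Box (\neg s \lor s) is true.
        At 3: \neg \neg \Box (\neg s \lor s) is true.
        At 6: \neg \neg \Box (\neg s \lor s) is true.
      So \Box \neg \neg \Box (\neg s \lor s) is true at 3.
      At 6: \Box \neg \neg \Box (\neg s \lor s) requires \neg \neg \Box (\neg s \lor s) at every successor {1}.
        At 1: \neg \neg \Box (\neg s \lor s) is true.
      So \Box \neg \neg \Box (\neg s \lor s) is true at 6.
  So \Box \Box \neg \neg \Box (\neg s \lor s) is true at 3.
  At 3: \Diamond p requires p at some successor in {0, 3, 6}.
    p holds at 0, so \Diamond p is true at 3.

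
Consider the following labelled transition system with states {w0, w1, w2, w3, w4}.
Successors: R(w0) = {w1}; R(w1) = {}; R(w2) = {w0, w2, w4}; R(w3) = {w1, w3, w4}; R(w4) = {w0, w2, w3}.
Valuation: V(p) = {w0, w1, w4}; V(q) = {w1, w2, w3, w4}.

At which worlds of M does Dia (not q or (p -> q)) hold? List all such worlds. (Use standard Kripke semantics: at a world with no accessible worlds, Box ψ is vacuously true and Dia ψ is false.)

Let φ = Dia (not q or (p -> q)). Evaluate φ at each world:
  w0 (successors {w1}): φ is true.
  w1 (successors ∅): φ is false.
  w2 (successors {w0, w2, w4}): φ is true.
  w3 (successors {w1, w3, w4}): φ is true.
  w4 (successors {w0, w2, w3}): φ is true.
For instance, at w2:
  At w2: Dia (not q or (p -> q)) requires not q or (p -> q) at some successor in {w0, w2, w4}.
    not q or (p -> q) holds at w0, so Dia (not q or (p -> q)) is true at w2.
Satisfying worlds: {w0, w2, w3, w4}

w0, w2, w3, w4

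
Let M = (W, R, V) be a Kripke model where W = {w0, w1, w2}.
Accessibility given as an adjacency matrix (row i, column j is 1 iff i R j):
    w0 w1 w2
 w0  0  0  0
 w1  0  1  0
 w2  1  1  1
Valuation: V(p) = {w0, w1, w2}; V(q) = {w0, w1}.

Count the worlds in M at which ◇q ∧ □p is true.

Recall that □ψ holds at a world iff ψ holds at every accessible world, and ◇ψ holds iff ψ holds at some accessible world.
Let φ = ◇q ∧ □p. Evaluate φ at each world:
  w0 (successors ∅): φ is false.
  w1 (successors {w1}): φ is true.
  w2 (successors {w0, w1, w2}): φ is true.
For instance, at w2:
  At w2: ◇q is true, □p is true, so ◇q ∧ □p is true.
    At w2: ◇q requires q at some successor in {w0, w1, w2}.
      q holds at w0, so ◇q is true at w2.
    At w2: □p requires p at every successor {w0, w1, w2}.
      At w0: p is true.
      At w1: p is true.
      At w2: p is true.
    So □p is true at w2.
Satisfying worlds: {w1, w2}

2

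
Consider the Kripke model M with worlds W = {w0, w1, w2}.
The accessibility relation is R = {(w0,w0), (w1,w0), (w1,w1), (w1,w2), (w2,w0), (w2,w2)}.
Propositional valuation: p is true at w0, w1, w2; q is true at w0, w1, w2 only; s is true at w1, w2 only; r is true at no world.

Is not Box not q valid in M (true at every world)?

Yes

Let φ = not Box not q. Evaluate φ at each world:
  w0 (successors {w0}): φ is true.
  w1 (successors {w0, w1, w2}): φ is true.
  w2 (successors {w0, w2}): φ is true.
For instance, at w1:
  At w1: Box not q is false, so not Box not q is true.
    At w1: Box not q requires not q at every successor {w0, w1, w2}.
      not q fails at w0, so Box not q is false at w1.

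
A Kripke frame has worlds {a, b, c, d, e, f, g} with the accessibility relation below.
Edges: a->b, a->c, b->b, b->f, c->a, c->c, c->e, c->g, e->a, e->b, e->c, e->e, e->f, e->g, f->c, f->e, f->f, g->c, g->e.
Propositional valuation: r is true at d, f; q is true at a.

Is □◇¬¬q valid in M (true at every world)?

No

Recall that □ψ holds at a world iff ψ holds at every accessible world, and ◇ψ holds iff ψ holds at some accessible world.
Let φ = □◇¬¬q. Evaluate φ at each world:
  a (successors {b, c}): φ is false.
  b (successors {b, f}): φ is false.
  c (successors {a, c, e, g}): φ is false.
  d (successors ∅): φ is true.
  e (successors {a, b, c, e, f, g}): φ is false.
  f (successors {c, e, f}): φ is false.
  g (successors {c, e}): φ is true.
Detail at a (counterexample):
  At a: □◇¬¬q requires ◇¬¬q at every successor {b, c}.
    ◇¬¬q fails at b, so □◇¬¬q is false at a.
      At b: ◇¬¬q requires ¬¬q at some successor in {b, f}.
        At b: ¬¬q is false.
        At f: ¬¬q is false.
      So ◇¬¬q is false at b.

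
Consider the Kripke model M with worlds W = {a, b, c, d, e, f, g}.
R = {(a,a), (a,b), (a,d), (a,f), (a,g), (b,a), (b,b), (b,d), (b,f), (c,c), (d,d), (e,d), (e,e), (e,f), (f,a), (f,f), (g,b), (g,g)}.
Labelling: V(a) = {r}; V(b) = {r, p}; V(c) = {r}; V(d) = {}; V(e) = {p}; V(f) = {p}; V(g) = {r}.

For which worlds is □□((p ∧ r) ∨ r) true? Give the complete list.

c

Let φ = □□((p ∧ r) ∨ r). Evaluate φ at each world:
  a (successors {a, b, d, f, g}): φ is false.
  b (successors {a, b, d, f}): φ is false.
  c (successors {c}): φ is true.
  d (successors {d}): φ is false.
  e (successors {d, e, f}): φ is false.
  f (successors {a, f}): φ is false.
  g (successors {b, g}): φ is false.
For instance, at c:
  At c: □□((p ∧ r) ∨ r) requires □((p ∧ r) ∨ r) at every successor {c}.
      At c: □((p ∧ r) ∨ r) requires (p ∧ r) ∨ r at every successor {c}.
        At c: (p ∧ r) ∨ r is true.
      So □((p ∧ r) ∨ r) is true at c.
  So □□((p ∧ r) ∨ r) is true at c.
Satisfying worlds: {c}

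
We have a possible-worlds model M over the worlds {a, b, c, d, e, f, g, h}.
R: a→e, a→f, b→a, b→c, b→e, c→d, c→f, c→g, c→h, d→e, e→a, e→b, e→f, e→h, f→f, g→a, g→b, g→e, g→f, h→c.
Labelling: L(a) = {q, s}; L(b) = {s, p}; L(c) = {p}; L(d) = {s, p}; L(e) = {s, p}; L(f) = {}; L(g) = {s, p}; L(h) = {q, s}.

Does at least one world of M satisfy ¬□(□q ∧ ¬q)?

Recall that □ψ holds at a world iff ψ holds at every accessible world, and ◇ψ holds iff ψ holds at some accessible world.
Let φ = ¬□(□q ∧ ¬q). Evaluate φ at each world:
  a (successors {e, f}): φ is true.
  b (successors {a, c, e}): φ is true.
  c (successors {d, f, g, h}): φ is true.
  d (successors {e}): φ is true.
  e (successors {a, b, f, h}): φ is true.
  f (successors {f}): φ is true.
  g (successors {a, b, e, f}): φ is true.
  h (successors {c}): φ is true.
Detail at a (witness):
  At a: □(□q ∧ ¬q) is false, so ¬□(□q ∧ ¬q) is true.
    At a: □(□q ∧ ¬q) requires □q ∧ ¬q at every successor {e, f}.
      □q ∧ ¬q fails at e, so □(□q ∧ ¬q) is false at a.

Yes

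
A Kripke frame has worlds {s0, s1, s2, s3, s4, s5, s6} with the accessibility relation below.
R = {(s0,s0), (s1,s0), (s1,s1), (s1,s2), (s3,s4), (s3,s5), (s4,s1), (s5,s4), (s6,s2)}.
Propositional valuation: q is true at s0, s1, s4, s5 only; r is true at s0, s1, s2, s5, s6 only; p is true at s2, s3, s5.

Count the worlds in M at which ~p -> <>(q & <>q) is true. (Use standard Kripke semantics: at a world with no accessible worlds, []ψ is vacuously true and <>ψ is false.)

6

Let φ = ~p -> <>(q & <>q). Evaluate φ at each world:
  s0 (successors {s0}): φ is true.
  s1 (successors {s0, s1, s2}): φ is true.
  s2 (successors ∅): φ is true.
  s3 (successors {s4, s5}): φ is true.
  s4 (successors {s1}): φ is true.
  s5 (successors {s4}): φ is true.
  s6 (successors {s2}): φ is false.
For instance, at s4:
  At s4: ~p is true, <>(q & <>q) is true, so ~p -> <>(q & <>q) is true.
    At s4: <>(q & <>q) requires q & <>q at some successor in {s1}.
      q & <>q holds at s1, so <>(q & <>q) is true at s4.
Satisfying worlds: {s0, s1, s2, s3, s4, s5}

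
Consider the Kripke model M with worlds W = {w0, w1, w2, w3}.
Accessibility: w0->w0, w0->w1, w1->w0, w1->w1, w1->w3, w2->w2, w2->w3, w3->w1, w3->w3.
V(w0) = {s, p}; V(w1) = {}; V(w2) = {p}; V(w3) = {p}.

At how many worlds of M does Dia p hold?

Recall that Dia ψ holds at a world iff ψ holds at some accessible world.
Let φ = Dia p. Evaluate φ at each world:
  w0 (successors {w0, w1}): φ is true.
  w1 (successors {w0, w1, w3}): φ is true.
  w2 (successors {w2, w3}): φ is true.
  w3 (successors {w1, w3}): φ is true.
For instance, at w2:
  At w2: Dia p requires p at some successor in {w2, w3}.
    p holds at w2, so Dia p is true at w2.
Satisfying worlds: {w0, w1, w2, w3}

4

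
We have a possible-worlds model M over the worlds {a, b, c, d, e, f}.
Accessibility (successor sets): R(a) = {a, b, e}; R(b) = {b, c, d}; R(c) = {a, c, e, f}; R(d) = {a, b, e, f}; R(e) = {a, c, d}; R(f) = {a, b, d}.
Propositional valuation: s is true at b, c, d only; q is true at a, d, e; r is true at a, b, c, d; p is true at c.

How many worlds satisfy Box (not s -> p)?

1

Recall that Box ψ holds at a world iff ψ holds at every accessible world, and Dia ψ holds iff ψ holds at some accessible world.
Let φ = Box (not s -> p). Evaluate φ at each world:
  a (successors {a, b, e}): φ is false.
  b (successors {b, c, d}): φ is true.
  c (successors {a, c, e, f}): φ is false.
  d (successors {a, b, e, f}): φ is false.
  e (successors {a, c, d}): φ is false.
  f (successors {a, b, d}): φ is false.
For instance, at a:
  At a: Box (not s -> p) requires not s -> p at every successor {a, b, e}.
    not s -> p fails at a, so Box (not s -> p) is false at a.
Satisfying worlds: {b}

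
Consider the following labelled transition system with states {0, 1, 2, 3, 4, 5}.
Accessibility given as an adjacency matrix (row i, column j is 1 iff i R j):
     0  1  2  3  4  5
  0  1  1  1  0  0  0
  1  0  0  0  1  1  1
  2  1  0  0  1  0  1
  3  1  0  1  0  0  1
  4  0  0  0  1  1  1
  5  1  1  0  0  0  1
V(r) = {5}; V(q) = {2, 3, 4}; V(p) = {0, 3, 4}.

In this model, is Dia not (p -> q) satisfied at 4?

Recall that Dia ψ holds at a world iff ψ holds at some accessible world.
At 4: Dia not (p -> q) requires not (p -> q) at some successor in {3, 4, 5}.
  At 3: not (p -> q) is false.
  At 4: not (p -> q) is false.
  At 5: not (p -> q) is false.
So Dia not (p -> q) is false at 4.

No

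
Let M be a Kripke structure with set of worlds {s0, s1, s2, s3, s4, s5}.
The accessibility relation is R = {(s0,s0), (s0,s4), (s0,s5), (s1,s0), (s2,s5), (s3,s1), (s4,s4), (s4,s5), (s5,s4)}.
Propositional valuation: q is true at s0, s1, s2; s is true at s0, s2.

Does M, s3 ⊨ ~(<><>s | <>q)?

At s3: <><>s | <>q is true, so ~(<><>s | <>q) is false.
  At s3: <><>s is true, <>q is true, so <><>s | <>q is true.
    At s3: <><>s requires <>s at some successor in {s1}.
      <>s holds at s1, so <><>s is true at s3.
    At s3: <>q requires q at some successor in {s1}.
      q holds at s1, so <>q is true at s3.

No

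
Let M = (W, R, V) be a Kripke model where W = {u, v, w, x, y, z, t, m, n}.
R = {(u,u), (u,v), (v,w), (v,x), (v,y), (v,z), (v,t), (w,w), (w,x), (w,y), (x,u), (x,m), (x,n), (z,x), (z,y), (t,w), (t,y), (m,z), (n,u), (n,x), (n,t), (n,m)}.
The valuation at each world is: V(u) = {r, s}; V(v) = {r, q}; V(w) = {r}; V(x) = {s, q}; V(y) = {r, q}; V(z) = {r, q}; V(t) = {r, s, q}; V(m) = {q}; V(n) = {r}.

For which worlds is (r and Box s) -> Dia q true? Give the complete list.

Let φ = (r and Box s) -> Dia q. Evaluate φ at each world:
  u (successors {u, v}): φ is true.
  v (successors {w, x, y, z, t}): φ is true.
  w (successors {w, x, y}): φ is true.
  x (successors {u, m, n}): φ is true.
  y (successors ∅): φ is false.
  z (successors {x, y}): φ is true.
  t (successors {w, y}): φ is true.
  m (successors {z}): φ is true.
  n (successors {u, x, t, m}): φ is true.
For instance, at v:
  At v: r and Box s is false, Dia q is true, so (r and Box s) -> Dia q is true.
    At v: r is true, Box s is false, so r and Box s is false.
      At v: Box s requires s at every successor {w, x, y, z, t}.
        s fails at w, so Box s is false at v.
    At v: Dia q requires q at some successor in {w, x, y, z, t}.
      q holds at x, so Dia q is true at v.
Satisfying worlds: {u, v, w, x, z, t, m, n}

u, v, w, x, z, t, m, n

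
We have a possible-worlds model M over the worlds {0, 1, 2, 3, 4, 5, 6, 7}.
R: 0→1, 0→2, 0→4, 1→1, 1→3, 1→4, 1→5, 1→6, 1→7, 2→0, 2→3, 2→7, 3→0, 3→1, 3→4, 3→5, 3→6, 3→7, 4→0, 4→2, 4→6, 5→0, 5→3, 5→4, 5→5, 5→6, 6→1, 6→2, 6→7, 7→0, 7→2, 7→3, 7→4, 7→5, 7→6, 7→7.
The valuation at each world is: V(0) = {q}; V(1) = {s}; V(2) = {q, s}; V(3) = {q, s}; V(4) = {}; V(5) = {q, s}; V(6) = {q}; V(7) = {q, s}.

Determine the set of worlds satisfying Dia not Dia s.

Recall that Dia ψ holds at a world iff ψ holds at some accessible world.
Let φ = Dia not Dia s. Evaluate φ at each world:
  0 (successors {1, 2, 4}): φ is false.
  1 (successors {1, 3, 4, 5, 6, 7}): φ is false.
  2 (successors {0, 3, 7}): φ is false.
  3 (successors {0, 1, 4, 5, 6, 7}): φ is false.
  4 (successors {0, 2, 6}): φ is false.
  5 (successors {0, 3, 4, 5, 6}): φ is false.
  6 (successors {1, 2, 7}): φ is false.
  7 (successors {0, 2, 3, 4, 5, 6, 7}): φ is false.
For instance, at 0:
  At 0: Dia not Dia s requires not Dia s at some successor in {1, 2, 4}.
    At 1: not Dia s is false.
    At 2: not Dia s is false.
    At 4: not Dia s is false.
  So Dia not Dia s is false at 0.
Satisfying worlds: none.

none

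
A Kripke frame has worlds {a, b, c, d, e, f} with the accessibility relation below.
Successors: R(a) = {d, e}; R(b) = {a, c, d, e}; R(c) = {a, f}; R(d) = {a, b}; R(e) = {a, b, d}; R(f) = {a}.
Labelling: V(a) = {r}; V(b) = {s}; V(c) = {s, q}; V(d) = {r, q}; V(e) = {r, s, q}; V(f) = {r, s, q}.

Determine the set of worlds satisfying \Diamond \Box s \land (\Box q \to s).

none

Recall that \Box ψ holds at a world iff ψ holds at every accessible world, and \Diamond ψ holds iff ψ holds at some accessible world.
Let φ = \Diamond \Box s \land (\Box q \to s). Evaluate φ at each world:
  a (successors {d, e}): φ is false.
  b (successors {a, c, d, e}): φ is false.
  c (successors {a, f}): φ is false.
  d (successors {a, b}): φ is false.
  e (successors {a, b, d}): φ is false.
  f (successors {a}): φ is false.
For instance, at b:
  At b: \Diamond \Box s is false, \Box q \to s is true, so \Diamond \Box s \land (\Box q \to s) is false.
    At b: \Diamond \Box s requires \Box s at some successor in {a, c, d, e}.
      At a: \Box s is false.
      At c: \Box s is false.
      At d: \Box s is false.
      At e: \Box s is false.
    So \Diamond \Box s is false at b.
    At b: \Box q is false, s is true, so \Box q \to s is true.
      At b: \Box q requires q at every successor {a, c, d, e}.
        q fails at a, so \Box q is false at b.
Satisfying worlds: none.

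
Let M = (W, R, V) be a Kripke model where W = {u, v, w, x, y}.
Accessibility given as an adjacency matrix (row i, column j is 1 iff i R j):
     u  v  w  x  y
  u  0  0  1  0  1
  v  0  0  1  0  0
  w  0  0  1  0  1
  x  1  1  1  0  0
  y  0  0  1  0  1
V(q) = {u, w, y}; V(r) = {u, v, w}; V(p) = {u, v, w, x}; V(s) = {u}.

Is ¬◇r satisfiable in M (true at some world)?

No

Let φ = ¬◇r. Evaluate φ at each world:
  u (successors {w, y}): φ is false.
  v (successors {w}): φ is false.
  w (successors {w, y}): φ is false.
  x (successors {u, v, w}): φ is false.
  y (successors {w, y}): φ is false.
For instance, at x:
  At x: ◇r is true, so ¬◇r is false.
    At x: ◇r requires r at some successor in {u, v, w}.
      r holds at u, so ◇r is true at x.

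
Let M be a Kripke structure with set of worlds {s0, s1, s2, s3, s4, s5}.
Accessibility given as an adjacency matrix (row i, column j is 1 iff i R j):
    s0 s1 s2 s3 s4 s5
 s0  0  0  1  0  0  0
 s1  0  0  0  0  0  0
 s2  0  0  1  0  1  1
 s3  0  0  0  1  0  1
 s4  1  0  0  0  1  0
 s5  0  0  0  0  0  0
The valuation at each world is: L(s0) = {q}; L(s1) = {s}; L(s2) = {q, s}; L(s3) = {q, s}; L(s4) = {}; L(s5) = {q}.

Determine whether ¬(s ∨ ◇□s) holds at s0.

At s0: s ∨ ◇□s is false, so ¬(s ∨ ◇□s) is true.
  At s0: s is false, ◇□s is false, so s ∨ ◇□s is false.
    At s0: ◇□s requires □s at some successor in {s2}.
      At s2: □s is false.
    So ◇□s is false at s0.

Yes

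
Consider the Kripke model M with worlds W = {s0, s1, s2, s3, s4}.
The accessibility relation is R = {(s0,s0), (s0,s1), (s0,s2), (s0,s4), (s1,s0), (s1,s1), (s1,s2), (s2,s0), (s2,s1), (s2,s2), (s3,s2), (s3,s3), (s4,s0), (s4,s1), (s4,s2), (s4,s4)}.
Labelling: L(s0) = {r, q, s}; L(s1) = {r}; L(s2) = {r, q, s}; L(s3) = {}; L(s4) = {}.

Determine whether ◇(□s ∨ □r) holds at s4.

Yes

At s4: ◇(□s ∨ □r) requires □s ∨ □r at some successor in {s0, s1, s2, s4}.
  □s ∨ □r holds at s1, so ◇(□s ∨ □r) is true at s4.
    At s1: □s is false, □r is true, so □s ∨ □r is true.
      At s1: □s requires s at every successor {s0, s1, s2}.
        s fails at s1, so □s is false at s1.
      At s1: □r requires r at every successor {s0, s1, s2}.
        At s0: r is true.
        At s1: r is true.
        At s2: r is true.
      So □r is true at s1.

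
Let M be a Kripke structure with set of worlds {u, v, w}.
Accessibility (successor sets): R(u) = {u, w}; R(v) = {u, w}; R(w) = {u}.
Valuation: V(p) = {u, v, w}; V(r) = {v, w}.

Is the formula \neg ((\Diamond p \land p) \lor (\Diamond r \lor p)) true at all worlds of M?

Let φ = \neg ((\Diamond p \land p) \lor (\Diamond r \lor p)). Evaluate φ at each world:
  u (successors {u, w}): φ is false.
  v (successors {u, w}): φ is false.
  w (successors {u}): φ is false.
Detail at u (counterexample):
  At u: (\Diamond p \land p) \lor (\Diamond r \lor p) is true, so \neg ((\Diamond p \land p) \lor (\Diamond r \lor p)) is false.
    At u: \Diamond p \land p is true, \Diamond r \lor p is true, so (\Diamond p \land p) \lor (\Diamond r \lor p) is true.
      At u: \Diamond p is true, p is true, so \Diamond p \land p is true.
      At u: \Diamond r is true, p is true, so \Diamond r \lor p is true.

No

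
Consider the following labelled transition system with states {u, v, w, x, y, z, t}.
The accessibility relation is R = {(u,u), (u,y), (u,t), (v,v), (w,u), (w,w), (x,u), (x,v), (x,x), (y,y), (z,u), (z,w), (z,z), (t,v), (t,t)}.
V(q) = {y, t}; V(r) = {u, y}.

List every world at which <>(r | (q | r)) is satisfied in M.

Let φ = <>(r | (q | r)). Evaluate φ at each world:
  u (successors {u, y, t}): φ is true.
  v (successors {v}): φ is false.
  w (successors {u, w}): φ is true.
  x (successors {u, v, x}): φ is true.
  y (successors {y}): φ is true.
  z (successors {u, w, z}): φ is true.
  t (successors {v, t}): φ is true.
For instance, at x:
  At x: <>(r | (q | r)) requires r | (q | r) at some successor in {u, v, x}.
    r | (q | r) holds at u, so <>(r | (q | r)) is true at x.
Satisfying worlds: {u, w, x, y, z, t}

u, w, x, y, z, t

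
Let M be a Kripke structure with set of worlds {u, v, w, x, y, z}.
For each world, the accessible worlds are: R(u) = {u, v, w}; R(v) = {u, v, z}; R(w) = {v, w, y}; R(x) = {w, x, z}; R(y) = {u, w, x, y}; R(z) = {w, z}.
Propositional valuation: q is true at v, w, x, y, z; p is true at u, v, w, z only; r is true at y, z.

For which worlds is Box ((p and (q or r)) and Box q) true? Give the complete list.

Let φ = Box ((p and (q or r)) and Box q). Evaluate φ at each world:
  u (successors {u, v, w}): φ is false.
  v (successors {u, v, z}): φ is false.
  w (successors {v, w, y}): φ is false.
  x (successors {w, x, z}): φ is false.
  y (successors {u, w, x, y}): φ is false.
  z (successors {w, z}): φ is true.
For instance, at v:
  At v: Box ((p and (q or r)) and Box q) requires (p and (q or r)) and Box q at every successor {u, v, z}.
    (p and (q or r)) and Box q fails at u, so Box ((p and (q or r)) and Box q) is false at v.
      At u: p and (q or r) is false, Box q is false, so (p and (q or r)) and Box q is false.
Satisfying worlds: {z}

z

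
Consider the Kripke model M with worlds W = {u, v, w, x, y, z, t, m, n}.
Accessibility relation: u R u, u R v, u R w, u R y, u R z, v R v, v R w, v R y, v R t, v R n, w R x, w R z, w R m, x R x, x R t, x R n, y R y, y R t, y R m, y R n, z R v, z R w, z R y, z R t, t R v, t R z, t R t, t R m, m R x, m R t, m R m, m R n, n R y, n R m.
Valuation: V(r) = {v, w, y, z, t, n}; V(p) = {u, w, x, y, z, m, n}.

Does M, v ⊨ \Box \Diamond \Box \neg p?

At v: \Box \Diamond \Box \neg p requires \Diamond \Box \neg p at every successor {v, w, y, t, n}.
  \Diamond \Box \neg p fails at v, so \Box \Diamond \Box \neg p is false at v.
    At v: \Diamond \Box \neg p requires \Box \neg p at some successor in {v, w, y, t, n}.
      At v: \Box \neg p is false.
      At w: \Box \neg p is false.
      At y: \Box \neg p is false.
      At t: \Box \neg p is false.
      At n: \Box \neg p is false.
    So \Diamond \Box \neg p is false at v.

No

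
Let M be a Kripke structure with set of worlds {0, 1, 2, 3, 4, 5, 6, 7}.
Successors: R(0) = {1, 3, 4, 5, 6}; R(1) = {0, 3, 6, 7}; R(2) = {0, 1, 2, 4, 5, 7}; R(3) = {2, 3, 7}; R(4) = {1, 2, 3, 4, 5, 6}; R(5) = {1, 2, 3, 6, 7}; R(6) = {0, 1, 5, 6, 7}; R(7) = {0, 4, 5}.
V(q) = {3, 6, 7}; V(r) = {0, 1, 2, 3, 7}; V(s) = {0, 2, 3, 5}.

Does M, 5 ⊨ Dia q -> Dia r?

Recall that Dia ψ holds at a world iff ψ holds at some accessible world.
At 5: Dia q is true, Dia r is true, so Dia q -> Dia r is true.
  At 5: Dia q requires q at some successor in {1, 2, 3, 6, 7}.
    q holds at 3, so Dia q is true at 5.
  At 5: Dia r requires r at some successor in {1, 2, 3, 6, 7}.
    r holds at 1, so Dia r is true at 5.

Yes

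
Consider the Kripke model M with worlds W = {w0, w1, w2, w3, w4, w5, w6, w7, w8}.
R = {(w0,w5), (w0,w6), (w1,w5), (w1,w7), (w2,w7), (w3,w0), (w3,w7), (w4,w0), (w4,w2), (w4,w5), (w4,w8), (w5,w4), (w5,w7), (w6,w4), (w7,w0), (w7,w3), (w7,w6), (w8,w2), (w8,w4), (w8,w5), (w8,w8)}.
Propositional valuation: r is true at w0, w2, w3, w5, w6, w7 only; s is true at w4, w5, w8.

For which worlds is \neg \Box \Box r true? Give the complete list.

Recall that \Box ψ holds at a world iff ψ holds at every accessible world, and \Diamond ψ holds iff ψ holds at some accessible world.
Let φ = \neg \Box \Box r. Evaluate φ at each world:
  w0 (successors {w5, w6}): φ is true.
  w1 (successors {w5, w7}): φ is true.
  w2 (successors {w7}): φ is false.
  w3 (successors {w0, w7}): φ is false.
  w4 (successors {w0, w2, w5, w8}): φ is true.
  w5 (successors {w4, w7}): φ is true.
  w6 (successors {w4}): φ is true.
  w7 (successors {w0, w3, w6}): φ is true.
  w8 (successors {w2, w4, w5, w8}): φ is true.
For instance, at w4:
  At w4: \Box \Box r is false, so \neg \Box \Box r is true.
    At w4: \Box \Box r requires \Box r at every successor {w0, w2, w5, w8}.
      \Box r fails at w5, so \Box \Box r is false at w4.
Satisfying worlds: {w0, w1, w4, w5, w6, w7, w8}

w0, w1, w4, w5, w6, w7, w8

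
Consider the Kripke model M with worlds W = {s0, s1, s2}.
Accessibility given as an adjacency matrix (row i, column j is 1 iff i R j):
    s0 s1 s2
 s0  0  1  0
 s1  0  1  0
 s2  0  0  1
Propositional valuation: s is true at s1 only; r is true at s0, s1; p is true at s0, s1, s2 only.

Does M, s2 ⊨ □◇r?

No

At s2: □◇r requires ◇r at every successor {s2}.
  ◇r fails at s2, so □◇r is false at s2.
    At s2: ◇r requires r at some successor in {s2}.
      At s2: r is false.
    So ◇r is false at s2.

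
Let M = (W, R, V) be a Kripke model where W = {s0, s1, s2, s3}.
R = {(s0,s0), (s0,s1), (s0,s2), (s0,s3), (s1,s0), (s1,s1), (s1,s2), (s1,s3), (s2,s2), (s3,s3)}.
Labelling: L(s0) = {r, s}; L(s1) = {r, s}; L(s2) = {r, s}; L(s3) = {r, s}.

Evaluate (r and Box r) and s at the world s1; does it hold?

Recall that Box ψ holds at a world iff ψ holds at every accessible world, and Dia ψ holds iff ψ holds at some accessible world.
At s1: r and Box r is true, s is true, so (r and Box r) and s is true.
  At s1: r is true, Box r is true, so r and Box r is true.
    At s1: Box r requires r at every successor {s0, s1, s2, s3}.
      At s0: r is true.
      At s1: r is true.
      At s2: r is true.
      At s3: r is true.
    So Box r is true at s1.

Yes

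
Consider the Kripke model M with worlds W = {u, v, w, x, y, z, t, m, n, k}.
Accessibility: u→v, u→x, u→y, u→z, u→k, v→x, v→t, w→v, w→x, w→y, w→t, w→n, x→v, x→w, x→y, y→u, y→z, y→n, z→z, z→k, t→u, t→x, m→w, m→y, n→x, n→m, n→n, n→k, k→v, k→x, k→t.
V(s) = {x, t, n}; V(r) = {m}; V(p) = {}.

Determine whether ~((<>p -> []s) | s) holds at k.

No

At k: (<>p -> []s) | s is true, so ~((<>p -> []s) | s) is false.
  At k: <>p -> []s is true, s is false, so (<>p -> []s) | s is true.
    At k: <>p is false, []s is false, so <>p -> []s is true.
      At k: <>p requires p at some successor in {v, x, t}.
        At v: p is false.
        At x: p is false.
        At t: p is false.
      So <>p is false at k.
      At k: []s requires s at every successor {v, x, t}.
        s fails at v, so []s is false at k.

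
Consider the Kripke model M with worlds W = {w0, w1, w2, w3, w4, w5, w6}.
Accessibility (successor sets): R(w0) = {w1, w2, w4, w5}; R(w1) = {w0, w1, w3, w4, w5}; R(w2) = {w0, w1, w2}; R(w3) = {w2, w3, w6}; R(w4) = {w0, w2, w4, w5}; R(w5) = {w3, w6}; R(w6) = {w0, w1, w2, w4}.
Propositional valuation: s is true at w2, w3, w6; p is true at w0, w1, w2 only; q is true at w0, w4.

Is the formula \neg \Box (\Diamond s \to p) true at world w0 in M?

Yes

At w0: \Box (\Diamond s \to p) is false, so \neg \Box (\Diamond s \to p) is true.
  At w0: \Box (\Diamond s \to p) requires \Diamond s \to p at every successor {w1, w2, w4, w5}.
    \Diamond s \to p fails at w4, so \Box (\Diamond s \to p) is false at w0.
      At w4: \Diamond s is true, p is false, so \Diamond s \to p is false.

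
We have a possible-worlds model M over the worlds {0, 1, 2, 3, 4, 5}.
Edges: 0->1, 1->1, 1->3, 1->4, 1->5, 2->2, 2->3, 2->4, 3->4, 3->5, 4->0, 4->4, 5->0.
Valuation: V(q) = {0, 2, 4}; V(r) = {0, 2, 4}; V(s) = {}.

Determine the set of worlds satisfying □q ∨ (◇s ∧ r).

Let φ = □q ∨ (◇s ∧ r). Evaluate φ at each world:
  0 (successors {1}): φ is false.
  1 (successors {1, 3, 4, 5}): φ is false.
  2 (successors {2, 3, 4}): φ is false.
  3 (successors {4, 5}): φ is false.
  4 (successors {0, 4}): φ is true.
  5 (successors {0}): φ is true.
For instance, at 2:
  At 2: □q is false, ◇s ∧ r is false, so □q ∨ (◇s ∧ r) is false.
    At 2: □q requires q at every successor {2, 3, 4}.
      q fails at 3, so □q is false at 2.
    At 2: ◇s is false, r is true, so ◇s ∧ r is false.
      At 2: ◇s requires s at some successor in {2, 3, 4}.
        At 2: s is false.
        At 3: s is false.
        At 4: s is false.
      So ◇s is false at 2.
Satisfying worlds: {4, 5}

4, 5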